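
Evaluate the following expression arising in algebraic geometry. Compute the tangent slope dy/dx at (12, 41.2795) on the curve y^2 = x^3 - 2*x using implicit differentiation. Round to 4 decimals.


Using implicit differentiation of y^2 = x^3 - 2*x:
2y * dy/dx = 3x^2 - 2
dy/dx = (3x^2 - 2)/(2y)
Numerator: 3*12^2 - 2 = 430
Denominator: 2*41.2795 = 82.559
dy/dx = 430/82.559 = 5.2084

5.2084


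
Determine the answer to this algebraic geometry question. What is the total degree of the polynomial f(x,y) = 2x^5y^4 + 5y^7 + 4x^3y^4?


Examine each term for its total degree (sum of exponents).
  Term '2x^5y^4' has total degree 5+4 = 9.
  Term '5y^7' has total degree 0+7 = 7.
  Term '4x^3y^4' has total degree 3+4 = 7.
The maximum total degree among all terms is 9.

9


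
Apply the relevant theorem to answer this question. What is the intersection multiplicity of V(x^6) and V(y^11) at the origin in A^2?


The intersection multiplicity of V(x^a) and V(y^b) at the origin is:
I(O; V(x^6), V(y^11)) = dim_k(k[x,y]/(x^6, y^11))
A basis for k[x,y]/(x^6, y^11) is the set of monomials x^i * y^j
where 0 <= i < 6 and 0 <= j < 11.
The number of such monomials is 6 * 11 = 66

66


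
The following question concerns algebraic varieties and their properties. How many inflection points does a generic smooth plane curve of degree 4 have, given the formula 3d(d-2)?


For a general smooth plane curve C of degree d, the inflection points are
the intersection of C with its Hessian curve, which has degree 3(d-2).
By Bezout, the total intersection number is d * 3(d-2) = 4 * 6 = 24.
For a general curve every flex is ordinary, so each contributes
multiplicity 1 to C·Hess(C), and the number of distinct inflection
points is 3d(d-2).
Inflection points = 3*4*(4-2) = 3*4*2 = 24

24


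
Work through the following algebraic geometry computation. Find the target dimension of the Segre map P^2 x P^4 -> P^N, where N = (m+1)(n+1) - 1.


The Segre embedding maps P^m x P^n into P^N via
all products of coordinates from each factor.
N = (m+1)(n+1) - 1
N = (2+1)(4+1) - 1
N = 3*5 - 1
N = 15 - 1 = 14

14


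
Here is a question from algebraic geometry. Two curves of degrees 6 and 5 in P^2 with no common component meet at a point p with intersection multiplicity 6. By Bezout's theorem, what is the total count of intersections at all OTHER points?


By Bezout's theorem, the total intersection number is d1 * d2.
Total = 6 * 5 = 30
Intersection multiplicity at p = 6
Remaining intersections = 30 - 6 = 24

24


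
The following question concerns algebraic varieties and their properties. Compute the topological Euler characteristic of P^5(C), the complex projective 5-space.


The complex projective space P^5 has one cell in each even real dimension 0, 2, ..., 10.
The cohomology groups are H^{2k}(P^5) = Z for k = 0,...,5, and 0 otherwise.
Euler characteristic = sum of Betti numbers = 1 per even-dimensional cohomology group.
chi(P^5) = 5 + 1 = 6

6


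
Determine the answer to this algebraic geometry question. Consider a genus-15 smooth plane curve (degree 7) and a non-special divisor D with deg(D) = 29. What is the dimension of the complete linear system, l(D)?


First, compute the genus of a smooth plane curve of degree 7:
g = (d-1)(d-2)/2 = (7-1)(7-2)/2 = 15
For a non-special divisor D (i.e., h^1(D) = 0), Riemann-Roch gives:
l(D) = deg(D) - g + 1
Since deg(D) = 29 >= 2g - 1 = 29, D is non-special.
l(D) = 29 - 15 + 1 = 15

15


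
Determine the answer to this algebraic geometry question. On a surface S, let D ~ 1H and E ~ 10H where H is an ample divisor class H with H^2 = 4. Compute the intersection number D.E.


Using bilinearity of the intersection pairing on a surface S:
(aH).(bH) = ab * (H.H)
We have H^2 = 4.
D.E = (1H).(10H) = 1*10*4
= 10*4
= 40

40


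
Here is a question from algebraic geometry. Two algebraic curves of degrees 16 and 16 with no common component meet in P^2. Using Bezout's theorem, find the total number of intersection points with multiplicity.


Bezout's theorem states the intersection count equals the product of degrees.
Intersection count = 16 * 16 = 256

256


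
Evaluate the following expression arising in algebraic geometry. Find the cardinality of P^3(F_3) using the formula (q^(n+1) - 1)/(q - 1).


P^3(F_3) has (q^(n+1) - 1)/(q - 1) points.
= 3^3 + 3^2 + 3^1 + 3^0
= 27 + 9 + 3 + 1
= 40

40


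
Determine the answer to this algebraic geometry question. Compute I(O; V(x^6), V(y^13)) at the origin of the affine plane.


The intersection multiplicity of V(x^a) and V(y^b) at the origin is:
I(O; V(x^6), V(y^13)) = dim_k(k[x,y]/(x^6, y^13))
A basis for k[x,y]/(x^6, y^13) is the set of monomials x^i * y^j
where 0 <= i < 6 and 0 <= j < 13.
The number of such monomials is 6 * 13 = 78

78


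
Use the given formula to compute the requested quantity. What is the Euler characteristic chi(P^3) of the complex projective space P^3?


The complex projective space P^3 has one cell in each even real dimension 0, 2, ..., 6.
The cohomology groups are H^{2k}(P^3) = Z for k = 0,...,3, and 0 otherwise.
Euler characteristic = sum of Betti numbers = 1 per even-dimensional cohomology group.
chi(P^3) = 3 + 1 = 4

4


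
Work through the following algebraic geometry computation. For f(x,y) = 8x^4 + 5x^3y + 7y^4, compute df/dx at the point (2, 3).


df/dx = 4*8*x^3 + 3*5*x^2*y
At (2,3): 4*8*2^3 + 3*5*2^2*3
= 256 + 180
= 436

436


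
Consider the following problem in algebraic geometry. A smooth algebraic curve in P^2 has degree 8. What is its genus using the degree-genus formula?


Using the genus formula for smooth plane curves:
g = (d-1)(d-2)/2
g = (8-1)(8-2)/2
g = 7*6/2
g = 42/2 = 21

21


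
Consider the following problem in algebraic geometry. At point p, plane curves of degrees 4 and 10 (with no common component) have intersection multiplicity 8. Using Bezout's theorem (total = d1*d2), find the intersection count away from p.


By Bezout's theorem, the total intersection number is d1 * d2.
Total = 4 * 10 = 40
Intersection multiplicity at p = 8
Remaining intersections = 40 - 8 = 32

32


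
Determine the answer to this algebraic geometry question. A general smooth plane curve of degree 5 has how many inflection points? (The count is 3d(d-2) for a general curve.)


For a general smooth plane curve C of degree d, the inflection points are
the intersection of C with its Hessian curve, which has degree 3(d-2).
By Bezout, the total intersection number is d * 3(d-2) = 5 * 9 = 45.
For a general curve every flex is ordinary, so each contributes
multiplicity 1 to C·Hess(C), and the number of distinct inflection
points is 3d(d-2).
Inflection points = 3*5*(5-2) = 3*5*3 = 45

45


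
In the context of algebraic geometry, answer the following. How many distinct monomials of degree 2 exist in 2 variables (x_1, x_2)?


The number of degree-2 monomials in 2 variables is C(d+n-1, n-1).
= C(2+2-1, 2-1) = C(3, 1)
= 3

3


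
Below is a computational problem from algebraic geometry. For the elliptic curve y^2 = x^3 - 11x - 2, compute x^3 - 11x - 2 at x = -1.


Compute x^3 - 11x - 2 at x = -1:
x^3 = (-1)^3 = -1
(-11)*x = (-11)*(-1) = 11
Sum: -1 + 11 - 2 = 8

8


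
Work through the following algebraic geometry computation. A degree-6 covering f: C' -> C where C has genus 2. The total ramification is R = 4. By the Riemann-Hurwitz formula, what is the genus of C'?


Riemann-Hurwitz formula: 2g' - 2 = d(2g - 2) + R
Given: d = 6, g = 2, R = 4
2g' - 2 = 6*(2*2 - 2) + 4
2g' - 2 = 6*2 + 4
2g' - 2 = 12 + 4 = 16
2g' = 18
g' = 9

9


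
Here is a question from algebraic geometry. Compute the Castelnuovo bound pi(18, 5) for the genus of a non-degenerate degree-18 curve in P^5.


Castelnuovo's bound: write d - 1 = m(r-1) + epsilon with 0 <= epsilon < r-1.
d - 1 = 18 - 1 = 17
r - 1 = 5 - 1 = 4
17 = 4*4 + 1, so m = 4, epsilon = 1
pi(d, r) = m(m-1)(r-1)/2 + m*epsilon
= 4*3*4/2 + 4*1
= 48/2 + 4
= 24 + 4 = 28

28


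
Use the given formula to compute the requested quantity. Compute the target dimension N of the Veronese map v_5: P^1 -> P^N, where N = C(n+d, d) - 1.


The Veronese embedding v_d: P^n -> P^N maps each point to all
degree-d monomials in n+1 homogeneous coordinates.
N = C(n+d, d) - 1
N = C(1+5, 5) - 1
N = C(6, 5) - 1
C(6, 5) = 6
N = 6 - 1 = 5

5


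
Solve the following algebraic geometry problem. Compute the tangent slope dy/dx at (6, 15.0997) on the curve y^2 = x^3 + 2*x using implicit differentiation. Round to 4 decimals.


Using implicit differentiation of y^2 = x^3 + 2*x:
2y * dy/dx = 3x^2 + 2
dy/dx = (3x^2 + 2)/(2y)
Numerator: 3*6^2 + 2 = 110
Denominator: 2*15.0997 = 30.1994
dy/dx = 110/30.1994 = 3.6425

3.6425


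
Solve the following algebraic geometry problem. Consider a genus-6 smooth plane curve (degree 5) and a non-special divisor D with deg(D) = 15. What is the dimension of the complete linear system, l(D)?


First, compute the genus of a smooth plane curve of degree 5:
g = (d-1)(d-2)/2 = (5-1)(5-2)/2 = 6
For a non-special divisor D (i.e., h^1(D) = 0), Riemann-Roch gives:
l(D) = deg(D) - g + 1
Since deg(D) = 15 >= 2g - 1 = 11, D is non-special.
l(D) = 15 - 6 + 1 = 10

10


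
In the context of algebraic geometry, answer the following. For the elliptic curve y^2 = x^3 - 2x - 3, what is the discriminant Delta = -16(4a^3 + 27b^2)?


Compute each component:
4a^3 = 4*(-2)^3 = 4*(-8) = -32
27b^2 = 27*(-3)^2 = 27*9 = 243
4a^3 + 27b^2 = -32 + 243 = 211
Delta = -16*211 = -3376

-3376


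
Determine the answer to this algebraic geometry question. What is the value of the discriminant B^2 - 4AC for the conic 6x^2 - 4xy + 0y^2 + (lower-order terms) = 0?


The discriminant of a conic Ax^2 + Bxy + Cy^2 + ... = 0 is B^2 - 4AC.
B^2 = (-4)^2 = 16
4AC = 4*6*0 = 0
Discriminant = 16 + 0 = 16

16


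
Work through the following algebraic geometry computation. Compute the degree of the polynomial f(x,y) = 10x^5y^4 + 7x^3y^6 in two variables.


Examine each term for its total degree (sum of exponents).
  Term '10x^5y^4' has total degree 5+4 = 9.
  Term '7x^3y^6' has total degree 3+6 = 9.
The maximum total degree among all terms is 9.

9


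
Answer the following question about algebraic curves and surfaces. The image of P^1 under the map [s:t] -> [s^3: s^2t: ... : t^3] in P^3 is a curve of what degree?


The rational normal curve in P^3 is the image of P^1 under the 3-uple Veronese.
A general hyperplane in P^3 pulls back to a degree-3 form on P^1, which has 3 zeros,
so the curve meets a general hyperplane in 3 points. Degree = 3.

3


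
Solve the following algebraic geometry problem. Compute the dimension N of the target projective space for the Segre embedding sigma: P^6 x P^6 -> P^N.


The Segre embedding maps P^m x P^n into P^N via
all products of coordinates from each factor.
N = (m+1)(n+1) - 1
N = (6+1)(6+1) - 1
N = 7*7 - 1
N = 49 - 1 = 48

48


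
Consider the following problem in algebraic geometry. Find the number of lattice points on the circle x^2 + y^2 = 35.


Systematically check integer values of x where x^2 <= 35.
For each valid x, check if 35 - x^2 is a perfect square.
Total integer solutions found: 0

0


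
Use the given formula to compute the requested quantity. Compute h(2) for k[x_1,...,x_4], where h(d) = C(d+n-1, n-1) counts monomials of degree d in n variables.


The Hilbert function for the polynomial ring in 4 variables is:
h(d) = C(d+n-1, n-1)
h(2) = C(2+4-1, 4-1) = C(5, 3)
= 5! / (3! * 2!)
= 10

10


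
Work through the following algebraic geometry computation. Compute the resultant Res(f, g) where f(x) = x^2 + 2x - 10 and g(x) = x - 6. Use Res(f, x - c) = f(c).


For Res(f, x - c), we evaluate f at x = c.
f(6) = 6^2 + 2*6 - 10
= 36 + 12 - 10
= 48 - 10 = 38
Res(f, g) = 38

38


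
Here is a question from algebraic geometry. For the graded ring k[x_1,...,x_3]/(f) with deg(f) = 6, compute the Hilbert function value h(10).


For R = k[x_1,...,x_n]/(f) with f homogeneous of degree e:
The Hilbert series is (1 - t^e)/(1 - t)^n.
So h(d) = C(d+n-1, n-1) - C(d-e+n-1, n-1) for d >= e.
With n=3, e=6, d=10:
C(10+3-1, 3-1) = C(12, 2) = 66
C(10-6+3-1, 3-1) = C(6, 2) = 15
h(10) = 66 - 15 = 51

51


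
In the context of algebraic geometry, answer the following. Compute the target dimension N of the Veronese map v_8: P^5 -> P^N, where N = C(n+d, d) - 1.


The Veronese embedding v_d: P^n -> P^N maps each point to all
degree-d monomials in n+1 homogeneous coordinates.
N = C(n+d, d) - 1
N = C(5+8, 8) - 1
N = C(13, 8) - 1
C(13, 8) = 1287
N = 1287 - 1 = 1286

1286


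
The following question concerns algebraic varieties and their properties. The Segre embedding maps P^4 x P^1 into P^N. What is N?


The Segre embedding maps P^m x P^n into P^N via
all products of coordinates from each factor.
N = (m+1)(n+1) - 1
N = (4+1)(1+1) - 1
N = 5*2 - 1
N = 10 - 1 = 9

9


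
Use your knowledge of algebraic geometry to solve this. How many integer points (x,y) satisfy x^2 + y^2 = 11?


Systematically check integer values of x where x^2 <= 11.
For each valid x, check if 11 - x^2 is a perfect square.
Total integer solutions found: 0

0


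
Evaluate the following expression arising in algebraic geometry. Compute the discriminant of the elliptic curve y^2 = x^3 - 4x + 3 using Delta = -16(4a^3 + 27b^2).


Compute each component:
4a^3 = 4*(-4)^3 = 4*(-64) = -256
27b^2 = 27*3^2 = 27*9 = 243
4a^3 + 27b^2 = -256 + 243 = -13
Delta = -16*(-13) = 208

208


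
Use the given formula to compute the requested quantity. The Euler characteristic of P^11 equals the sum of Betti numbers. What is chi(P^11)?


The complex projective space P^11 has one cell in each even real dimension 0, 2, ..., 22.
The cohomology groups are H^{2k}(P^11) = Z for k = 0,...,11, and 0 otherwise.
Euler characteristic = sum of Betti numbers = 1 per even-dimensional cohomology group.
chi(P^11) = 11 + 1 = 12

12


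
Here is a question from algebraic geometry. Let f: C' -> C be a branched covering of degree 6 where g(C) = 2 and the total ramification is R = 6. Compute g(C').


Riemann-Hurwitz formula: 2g' - 2 = d(2g - 2) + R
Given: d = 6, g = 2, R = 6
2g' - 2 = 6*(2*2 - 2) + 6
2g' - 2 = 6*2 + 6
2g' - 2 = 12 + 6 = 18
2g' = 20
g' = 10

10


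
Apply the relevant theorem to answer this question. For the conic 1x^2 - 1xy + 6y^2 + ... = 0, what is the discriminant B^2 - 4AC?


The discriminant of a conic Ax^2 + Bxy + Cy^2 + ... = 0 is B^2 - 4AC.
B^2 = (-1)^2 = 1
4AC = 4*1*6 = 24
Discriminant = 1 - 24 = -23

-23


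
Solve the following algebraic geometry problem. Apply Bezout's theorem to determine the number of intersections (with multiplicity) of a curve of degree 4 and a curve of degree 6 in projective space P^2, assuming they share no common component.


Bezout's theorem states the intersection count equals the product of degrees.
Intersection count = 4 * 6 = 24

24


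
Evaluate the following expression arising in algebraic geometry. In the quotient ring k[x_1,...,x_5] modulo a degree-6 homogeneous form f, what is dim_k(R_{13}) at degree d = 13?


For R = k[x_1,...,x_n]/(f) with f homogeneous of degree e:
The Hilbert series is (1 - t^e)/(1 - t)^n.
So h(d) = C(d+n-1, n-1) - C(d-e+n-1, n-1) for d >= e.
With n=5, e=6, d=13:
C(13+5-1, 5-1) = C(17, 4) = 2380
C(13-6+5-1, 5-1) = C(11, 4) = 330
h(13) = 2380 - 330 = 2050

2050


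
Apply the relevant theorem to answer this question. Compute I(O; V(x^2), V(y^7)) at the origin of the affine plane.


The intersection multiplicity of V(x^a) and V(y^b) at the origin is:
I(O; V(x^2), V(y^7)) = dim_k(k[x,y]/(x^2, y^7))
A basis for k[x,y]/(x^2, y^7) is the set of monomials x^i * y^j
where 0 <= i < 2 and 0 <= j < 7.
The number of such monomials is 2 * 7 = 14

14


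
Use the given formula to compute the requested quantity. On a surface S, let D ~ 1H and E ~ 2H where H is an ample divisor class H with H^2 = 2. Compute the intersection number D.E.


Using bilinearity of the intersection pairing on a surface S:
(aH).(bH) = ab * (H.H)
We have H^2 = 2.
D.E = (1H).(2H) = 1*2*2
= 2*2
= 4

4


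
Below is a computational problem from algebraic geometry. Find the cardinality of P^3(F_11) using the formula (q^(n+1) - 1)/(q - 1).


P^3(F_11) has (q^(n+1) - 1)/(q - 1) points.
= 11^3 + 11^2 + 11^1 + 11^0
= 1331 + 121 + 11 + 1
= 1464

1464


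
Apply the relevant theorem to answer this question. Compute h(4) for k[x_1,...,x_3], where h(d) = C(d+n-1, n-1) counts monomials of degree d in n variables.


The Hilbert function for the polynomial ring in 3 variables is:
h(d) = C(d+n-1, n-1)
h(4) = C(4+3-1, 3-1) = C(6, 2)
= 6! / (2! * 4!)
= 15

15


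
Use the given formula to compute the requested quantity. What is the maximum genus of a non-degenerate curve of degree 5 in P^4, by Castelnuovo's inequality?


Castelnuovo's bound: write d - 1 = m(r-1) + epsilon with 0 <= epsilon < r-1.
d - 1 = 5 - 1 = 4
r - 1 = 4 - 1 = 3
4 = 1*3 + 1, so m = 1, epsilon = 1
pi(d, r) = m(m-1)(r-1)/2 + m*epsilon
= 1*0*3/2 + 1*1
= 0/2 + 1
= 0 + 1 = 1

1


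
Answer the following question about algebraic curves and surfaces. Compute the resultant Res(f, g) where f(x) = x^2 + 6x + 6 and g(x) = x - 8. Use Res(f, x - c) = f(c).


For Res(f, x - c), we evaluate f at x = c.
f(8) = 8^2 + 6*8 + 6
= 64 + 48 + 6
= 112 + 6 = 118
Res(f, g) = 118

118


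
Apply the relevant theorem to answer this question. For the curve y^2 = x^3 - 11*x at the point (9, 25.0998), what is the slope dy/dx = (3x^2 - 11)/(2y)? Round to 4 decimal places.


Using implicit differentiation of y^2 = x^3 - 11*x:
2y * dy/dx = 3x^2 - 11
dy/dx = (3x^2 - 11)/(2y)
Numerator: 3*9^2 - 11 = 232
Denominator: 2*25.0998 = 50.1996
dy/dx = 232/50.1996 = 4.6216

4.6216


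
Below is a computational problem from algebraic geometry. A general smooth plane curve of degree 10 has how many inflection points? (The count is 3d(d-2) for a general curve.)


For a general smooth plane curve C of degree d, the inflection points are
the intersection of C with its Hessian curve, which has degree 3(d-2).
By Bezout, the total intersection number is d * 3(d-2) = 10 * 24 = 240.
For a general curve every flex is ordinary, so each contributes
multiplicity 1 to C·Hess(C), and the number of distinct inflection
points is 3d(d-2).
Inflection points = 3*10*(10-2) = 3*10*8 = 240

240


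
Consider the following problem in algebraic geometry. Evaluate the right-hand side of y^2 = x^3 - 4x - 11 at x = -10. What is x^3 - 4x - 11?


Compute x^3 - 4x - 11 at x = -10:
x^3 = (-10)^3 = -1000
(-4)*x = (-4)*(-10) = 40
Sum: -1000 + 40 - 11 = -971

-971


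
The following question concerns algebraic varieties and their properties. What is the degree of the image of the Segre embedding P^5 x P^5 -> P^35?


The degree of the Segre variety P^5 x P^5 is C(m+n, m).
= C(10, 5)
= 252

252


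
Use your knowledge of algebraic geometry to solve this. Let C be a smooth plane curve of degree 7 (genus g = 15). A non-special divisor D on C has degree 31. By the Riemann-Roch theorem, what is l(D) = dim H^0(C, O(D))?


First, compute the genus of a smooth plane curve of degree 7:
g = (d-1)(d-2)/2 = (7-1)(7-2)/2 = 15
For a non-special divisor D (i.e., h^1(D) = 0), Riemann-Roch gives:
l(D) = deg(D) - g + 1
Since deg(D) = 31 >= 2g - 1 = 29, D is non-special.
l(D) = 31 - 15 + 1 = 17

17


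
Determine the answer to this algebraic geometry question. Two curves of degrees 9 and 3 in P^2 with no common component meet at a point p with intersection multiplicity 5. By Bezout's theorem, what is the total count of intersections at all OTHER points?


By Bezout's theorem, the total intersection number is d1 * d2.
Total = 9 * 3 = 27
Intersection multiplicity at p = 5
Remaining intersections = 27 - 5 = 22

22


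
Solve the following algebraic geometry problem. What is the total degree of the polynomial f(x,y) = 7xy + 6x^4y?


Examine each term for its total degree (sum of exponents).
  Term '7xy' has total degree 1+1 = 2.
  Term '6x^4y' has total degree 4+1 = 5.
The maximum total degree among all terms is 5.

5


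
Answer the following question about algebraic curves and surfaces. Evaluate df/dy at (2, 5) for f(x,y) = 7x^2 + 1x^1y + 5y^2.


df/dy = 1*x^1 + 2*5*y^1
At (2,5): 1*2^1 + 2*5*5^1
= 2 + 50
= 52

52


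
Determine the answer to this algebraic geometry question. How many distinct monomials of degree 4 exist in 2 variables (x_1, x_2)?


The number of degree-4 monomials in 2 variables is C(d+n-1, n-1).
= C(4+2-1, 2-1) = C(5, 1)
= 5

5


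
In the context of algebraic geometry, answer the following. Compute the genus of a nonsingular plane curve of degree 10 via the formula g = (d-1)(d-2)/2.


Using the genus formula for smooth plane curves:
g = (d-1)(d-2)/2
g = (10-1)(10-2)/2
g = 9*8/2
g = 72/2 = 36

36


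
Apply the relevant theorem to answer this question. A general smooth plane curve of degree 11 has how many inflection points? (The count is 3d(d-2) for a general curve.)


For a general smooth plane curve C of degree d, the inflection points are
the intersection of C with its Hessian curve, which has degree 3(d-2).
By Bezout, the total intersection number is d * 3(d-2) = 11 * 27 = 297.
For a general curve every flex is ordinary, so each contributes
multiplicity 1 to C·Hess(C), and the number of distinct inflection
points is 3d(d-2).
Inflection points = 3*11*(11-2) = 3*11*9 = 297

297


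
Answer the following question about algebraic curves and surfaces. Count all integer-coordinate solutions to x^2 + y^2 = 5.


Systematically check integer values of x where x^2 <= 5.
For each valid x, check if 5 - x^2 is a perfect square.
x=1: 5 - 1 = 4, sqrt = 2 (valid)
x=2: 5 - 4 = 1, sqrt = 1 (valid)
Total integer solutions found: 8

8


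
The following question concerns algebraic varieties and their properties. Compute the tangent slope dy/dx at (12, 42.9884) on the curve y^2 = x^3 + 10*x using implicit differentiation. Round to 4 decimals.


Using implicit differentiation of y^2 = x^3 + 10*x:
2y * dy/dx = 3x^2 + 10
dy/dx = (3x^2 + 10)/(2y)
Numerator: 3*12^2 + 10 = 442
Denominator: 2*42.9884 = 85.9768
dy/dx = 442/85.9768 = 5.1409

5.1409


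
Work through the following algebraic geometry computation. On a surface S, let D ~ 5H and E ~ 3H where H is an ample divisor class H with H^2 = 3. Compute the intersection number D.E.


Using bilinearity of the intersection pairing on a surface S:
(aH).(bH) = ab * (H.H)
We have H^2 = 3.
D.E = (5H).(3H) = 5*3*3
= 15*3
= 45

45


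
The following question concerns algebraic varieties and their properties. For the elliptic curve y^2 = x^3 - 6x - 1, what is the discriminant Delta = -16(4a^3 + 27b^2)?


Compute each component:
4a^3 = 4*(-6)^3 = 4*(-216) = -864
27b^2 = 27*(-1)^2 = 27*1 = 27
4a^3 + 27b^2 = -864 + 27 = -837
Delta = -16*(-837) = 13392

13392


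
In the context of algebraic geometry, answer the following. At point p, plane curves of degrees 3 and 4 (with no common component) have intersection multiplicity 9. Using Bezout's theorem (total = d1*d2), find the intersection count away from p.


By Bezout's theorem, the total intersection number is d1 * d2.
Total = 3 * 4 = 12
Intersection multiplicity at p = 9
Remaining intersections = 12 - 9 = 3

3


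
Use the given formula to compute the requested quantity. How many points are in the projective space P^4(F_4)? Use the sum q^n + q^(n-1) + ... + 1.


P^4(F_4) has (q^(n+1) - 1)/(q - 1) points.
= 4^4 + 4^3 + 4^2 + 4^1 + 4^0
= 256 + 64 + 16 + 4 + 1
= 341

341


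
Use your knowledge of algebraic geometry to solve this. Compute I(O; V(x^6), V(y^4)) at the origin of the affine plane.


The intersection multiplicity of V(x^a) and V(y^b) at the origin is:
I(O; V(x^6), V(y^4)) = dim_k(k[x,y]/(x^6, y^4))
A basis for k[x,y]/(x^6, y^4) is the set of monomials x^i * y^j
where 0 <= i < 6 and 0 <= j < 4.
The number of such monomials is 6 * 4 = 24

24


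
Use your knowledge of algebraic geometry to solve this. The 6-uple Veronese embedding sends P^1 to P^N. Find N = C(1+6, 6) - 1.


The Veronese embedding v_d: P^n -> P^N maps each point to all
degree-d monomials in n+1 homogeneous coordinates.
N = C(n+d, d) - 1
N = C(1+6, 6) - 1
N = C(7, 6) - 1
C(7, 6) = 7
N = 7 - 1 = 6

6


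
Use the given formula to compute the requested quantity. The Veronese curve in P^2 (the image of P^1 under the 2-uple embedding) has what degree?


The rational normal curve in P^2 is the image of P^1 under the 2-uple Veronese.
A general hyperplane in P^2 pulls back to a degree-2 form on P^1, which has 2 zeros,
so the curve meets a general hyperplane in 2 points. Degree = 2.

2


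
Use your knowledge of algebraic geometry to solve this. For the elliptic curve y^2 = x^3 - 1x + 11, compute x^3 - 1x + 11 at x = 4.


Compute x^3 - 1x + 11 at x = 4:
x^3 = 4^3 = 64
(-1)*x = (-1)*4 = -4
Sum: 64 - 4 + 11 = 71

71


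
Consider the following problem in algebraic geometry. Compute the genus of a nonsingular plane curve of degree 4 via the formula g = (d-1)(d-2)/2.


Using the genus formula for smooth plane curves:
g = (d-1)(d-2)/2
g = (4-1)(4-2)/2
g = 3*2/2
g = 6/2 = 3

3


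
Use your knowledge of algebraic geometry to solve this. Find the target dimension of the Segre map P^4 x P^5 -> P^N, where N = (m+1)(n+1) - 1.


The Segre embedding maps P^m x P^n into P^N via
all products of coordinates from each factor.
N = (m+1)(n+1) - 1
N = (4+1)(5+1) - 1
N = 5*6 - 1
N = 30 - 1 = 29

29


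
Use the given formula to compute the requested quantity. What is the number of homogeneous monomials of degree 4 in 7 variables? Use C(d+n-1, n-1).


The number of degree-4 monomials in 7 variables is C(d+n-1, n-1).
= C(4+7-1, 7-1) = C(10, 6)
= 210

210


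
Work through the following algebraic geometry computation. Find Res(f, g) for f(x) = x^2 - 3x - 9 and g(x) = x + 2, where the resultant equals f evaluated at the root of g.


For Res(f, x - c), we evaluate f at x = c.
f(-2) = (-2)^2 - 3*(-2) - 9
= 4 + 6 - 9
= 10 - 9 = 1
Res(f, g) = 1

1


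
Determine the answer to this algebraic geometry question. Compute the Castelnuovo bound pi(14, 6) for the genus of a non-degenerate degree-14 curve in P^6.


Castelnuovo's bound: write d - 1 = m(r-1) + epsilon with 0 <= epsilon < r-1.
d - 1 = 14 - 1 = 13
r - 1 = 6 - 1 = 5
13 = 2*5 + 3, so m = 2, epsilon = 3
pi(d, r) = m(m-1)(r-1)/2 + m*epsilon
= 2*1*5/2 + 2*3
= 10/2 + 6
= 5 + 6 = 11

11


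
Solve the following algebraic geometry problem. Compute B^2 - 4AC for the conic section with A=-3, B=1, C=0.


The discriminant of a conic Ax^2 + Bxy + Cy^2 + ... = 0 is B^2 - 4AC.
B^2 = 1^2 = 1
4AC = 4*(-3)*0 = 0
Discriminant = 1 + 0 = 1

1


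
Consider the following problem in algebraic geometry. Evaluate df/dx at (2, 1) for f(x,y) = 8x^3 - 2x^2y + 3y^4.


df/dx = 3*8*x^2 + 2*(-2)*x^1*y
At (2,1): 3*8*2^2 + 2*(-2)*2^1*1
= 96 - 8
= 88

88


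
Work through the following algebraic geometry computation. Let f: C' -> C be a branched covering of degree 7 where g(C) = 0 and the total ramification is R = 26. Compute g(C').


Riemann-Hurwitz formula: 2g' - 2 = d(2g - 2) + R
Given: d = 7, g = 0, R = 26
2g' - 2 = 7*(2*0 - 2) + 26
2g' - 2 = 7*(-2) + 26
2g' - 2 = -14 + 26 = 12
2g' = 14
g' = 7

7


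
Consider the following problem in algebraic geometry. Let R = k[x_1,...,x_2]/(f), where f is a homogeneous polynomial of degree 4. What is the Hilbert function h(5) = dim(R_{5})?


For R = k[x_1,...,x_n]/(f) with f homogeneous of degree e:
The Hilbert series is (1 - t^e)/(1 - t)^n.
So h(d) = C(d+n-1, n-1) - C(d-e+n-1, n-1) for d >= e.
With n=2, e=4, d=5:
C(5+2-1, 2-1) = C(6, 1) = 6
C(5-4+2-1, 2-1) = C(2, 1) = 2
h(5) = 6 - 2 = 4

4


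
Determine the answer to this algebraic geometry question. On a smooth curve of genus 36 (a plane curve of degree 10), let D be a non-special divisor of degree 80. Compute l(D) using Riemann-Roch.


First, compute the genus of a smooth plane curve of degree 10:
g = (d-1)(d-2)/2 = (10-1)(10-2)/2 = 36
For a non-special divisor D (i.e., h^1(D) = 0), Riemann-Roch gives:
l(D) = deg(D) - g + 1
Since deg(D) = 80 >= 2g - 1 = 71, D is non-special.
l(D) = 80 - 36 + 1 = 45

45


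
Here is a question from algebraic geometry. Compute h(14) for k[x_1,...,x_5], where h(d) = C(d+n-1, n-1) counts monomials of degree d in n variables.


The Hilbert function for the polynomial ring in 5 variables is:
h(d) = C(d+n-1, n-1)
h(14) = C(14+5-1, 5-1) = C(18, 4)
= 18! / (4! * 14!)
= 3060

3060


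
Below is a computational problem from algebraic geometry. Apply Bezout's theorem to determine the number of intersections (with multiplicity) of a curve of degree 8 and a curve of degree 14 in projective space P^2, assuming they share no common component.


Bezout's theorem states the intersection count equals the product of degrees.
Intersection count = 8 * 14 = 112

112


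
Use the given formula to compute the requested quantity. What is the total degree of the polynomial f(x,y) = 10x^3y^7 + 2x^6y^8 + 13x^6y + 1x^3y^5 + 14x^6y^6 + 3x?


Examine each term for its total degree (sum of exponents).
  Term '10x^3y^7' has total degree 3+7 = 10.
  Term '2x^6y^8' has total degree 6+8 = 14.
  Term '13x^6y' has total degree 6+1 = 7.
  Term '1x^3y^5' has total degree 3+5 = 8.
  Term '14x^6y^6' has total degree 6+6 = 12.
  Term '3x' has total degree 1+0 = 1.
The maximum total degree among all terms is 14.

14


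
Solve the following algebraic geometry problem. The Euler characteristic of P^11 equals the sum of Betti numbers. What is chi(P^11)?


The complex projective space P^11 has one cell in each even real dimension 0, 2, ..., 22.
The cohomology groups are H^{2k}(P^11) = Z for k = 0,...,11, and 0 otherwise.
Euler characteristic = sum of Betti numbers = 1 per even-dimensional cohomology group.
chi(P^11) = 11 + 1 = 12

12


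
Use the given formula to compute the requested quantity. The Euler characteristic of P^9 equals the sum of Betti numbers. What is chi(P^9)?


The complex projective space P^9 has one cell in each even real dimension 0, 2, ..., 18.
The cohomology groups are H^{2k}(P^9) = Z for k = 0,...,9, and 0 otherwise.
Euler characteristic = sum of Betti numbers = 1 per even-dimensional cohomology group.
chi(P^9) = 9 + 1 = 10

10


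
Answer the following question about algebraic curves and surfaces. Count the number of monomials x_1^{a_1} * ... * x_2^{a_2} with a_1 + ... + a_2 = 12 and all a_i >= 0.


The number of degree-12 monomials in 2 variables is C(d+n-1, n-1).
= C(12+2-1, 2-1) = C(13, 1)
= 13

13


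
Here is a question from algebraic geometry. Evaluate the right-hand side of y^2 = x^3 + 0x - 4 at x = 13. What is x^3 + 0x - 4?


Compute x^3 + 0x - 4 at x = 13:
x^3 = 13^3 = 2197
0*x = 0*13 = 0
Sum: 2197 + 0 - 4 = 2193

2193


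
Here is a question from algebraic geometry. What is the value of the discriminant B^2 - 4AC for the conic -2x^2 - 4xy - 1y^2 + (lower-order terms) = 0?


The discriminant of a conic Ax^2 + Bxy + Cy^2 + ... = 0 is B^2 - 4AC.
B^2 = (-4)^2 = 16
4AC = 4*(-2)*(-1) = 8
Discriminant = 16 - 8 = 8

8


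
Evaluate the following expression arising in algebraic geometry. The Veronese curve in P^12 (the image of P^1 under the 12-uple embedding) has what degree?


The rational normal curve in P^12 is the image of P^1 under the 12-uple Veronese.
A general hyperplane in P^12 pulls back to a degree-12 form on P^1, which has 12 zeros,
so the curve meets a general hyperplane in 12 points. Degree = 12.

12


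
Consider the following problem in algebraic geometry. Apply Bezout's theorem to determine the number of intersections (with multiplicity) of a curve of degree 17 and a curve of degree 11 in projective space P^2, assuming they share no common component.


Bezout's theorem states the intersection count equals the product of degrees.
Intersection count = 17 * 11 = 187

187


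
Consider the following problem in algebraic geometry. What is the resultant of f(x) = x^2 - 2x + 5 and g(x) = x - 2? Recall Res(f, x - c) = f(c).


For Res(f, x - c), we evaluate f at x = c.
f(2) = 2^2 - 2*2 + 5
= 4 - 4 + 5
= 0 + 5 = 5
Res(f, g) = 5

5


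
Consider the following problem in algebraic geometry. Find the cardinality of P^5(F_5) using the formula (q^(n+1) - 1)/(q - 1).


P^5(F_5) has (q^(n+1) - 1)/(q - 1) points.
= 5^5 + 5^4 + 5^3 + 5^2 + 5^1 + 5^0
= 3125 + 625 + 125 + 25 + 5 + 1
= 3906

3906


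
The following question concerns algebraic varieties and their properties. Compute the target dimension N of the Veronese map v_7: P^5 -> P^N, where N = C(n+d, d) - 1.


The Veronese embedding v_d: P^n -> P^N maps each point to all
degree-d monomials in n+1 homogeneous coordinates.
N = C(n+d, d) - 1
N = C(5+7, 7) - 1
N = C(12, 7) - 1
C(12, 7) = 792
N = 792 - 1 = 791

791


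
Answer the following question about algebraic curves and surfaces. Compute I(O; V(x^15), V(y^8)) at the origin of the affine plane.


The intersection multiplicity of V(x^a) and V(y^b) at the origin is:
I(O; V(x^15), V(y^8)) = dim_k(k[x,y]/(x^15, y^8))
A basis for k[x,y]/(x^15, y^8) is the set of monomials x^i * y^j
where 0 <= i < 15 and 0 <= j < 8.
The number of such monomials is 15 * 8 = 120

120


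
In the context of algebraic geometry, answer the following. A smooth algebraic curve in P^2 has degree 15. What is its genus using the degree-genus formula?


Using the genus formula for smooth plane curves:
g = (d-1)(d-2)/2
g = (15-1)(15-2)/2
g = 14*13/2
g = 182/2 = 91

91


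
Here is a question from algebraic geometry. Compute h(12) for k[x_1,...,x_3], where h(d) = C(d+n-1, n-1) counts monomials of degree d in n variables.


The Hilbert function for the polynomial ring in 3 variables is:
h(d) = C(d+n-1, n-1)
h(12) = C(12+3-1, 3-1) = C(14, 2)
= 14! / (2! * 12!)
= 91

91


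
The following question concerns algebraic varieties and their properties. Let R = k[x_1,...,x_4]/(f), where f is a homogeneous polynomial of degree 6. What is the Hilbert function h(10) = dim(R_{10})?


For R = k[x_1,...,x_n]/(f) with f homogeneous of degree e:
The Hilbert series is (1 - t^e)/(1 - t)^n.
So h(d) = C(d+n-1, n-1) - C(d-e+n-1, n-1) for d >= e.
With n=4, e=6, d=10:
C(10+4-1, 4-1) = C(13, 3) = 286
C(10-6+4-1, 4-1) = C(7, 3) = 35
h(10) = 286 - 35 = 251

251


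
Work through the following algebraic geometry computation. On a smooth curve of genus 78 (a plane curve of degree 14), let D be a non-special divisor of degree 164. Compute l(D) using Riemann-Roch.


First, compute the genus of a smooth plane curve of degree 14:
g = (d-1)(d-2)/2 = (14-1)(14-2)/2 = 78
For a non-special divisor D (i.e., h^1(D) = 0), Riemann-Roch gives:
l(D) = deg(D) - g + 1
Since deg(D) = 164 >= 2g - 1 = 155, D is non-special.
l(D) = 164 - 78 + 1 = 87

87


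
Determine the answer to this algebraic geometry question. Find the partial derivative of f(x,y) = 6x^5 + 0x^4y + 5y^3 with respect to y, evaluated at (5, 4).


df/dy = 0*x^4 + 3*5*y^2
At (5,4): 0*5^4 + 3*5*4^2
= 0 + 240
= 240

240


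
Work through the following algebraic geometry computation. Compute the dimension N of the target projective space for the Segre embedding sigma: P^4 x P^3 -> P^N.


The Segre embedding maps P^m x P^n into P^N via
all products of coordinates from each factor.
N = (m+1)(n+1) - 1
N = (4+1)(3+1) - 1
N = 5*4 - 1
N = 20 - 1 = 19

19


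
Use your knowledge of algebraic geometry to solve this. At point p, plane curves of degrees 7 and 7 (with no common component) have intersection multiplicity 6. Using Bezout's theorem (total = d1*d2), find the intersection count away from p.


By Bezout's theorem, the total intersection number is d1 * d2.
Total = 7 * 7 = 49
Intersection multiplicity at p = 6
Remaining intersections = 49 - 6 = 43

43


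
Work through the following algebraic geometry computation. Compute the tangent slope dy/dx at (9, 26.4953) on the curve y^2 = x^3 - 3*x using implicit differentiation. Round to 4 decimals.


Using implicit differentiation of y^2 = x^3 - 3*x:
2y * dy/dx = 3x^2 - 3
dy/dx = (3x^2 - 3)/(2y)
Numerator: 3*9^2 - 3 = 240
Denominator: 2*26.4953 = 52.9906
dy/dx = 240/52.9906 = 4.5291

4.5291


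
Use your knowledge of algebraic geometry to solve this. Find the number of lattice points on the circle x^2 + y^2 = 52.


Systematically check integer values of x where x^2 <= 52.
For each valid x, check if 52 - x^2 is a perfect square.
x=4: 52 - 16 = 36, sqrt = 6 (valid)
x=6: 52 - 36 = 16, sqrt = 4 (valid)
Total integer solutions found: 8

8


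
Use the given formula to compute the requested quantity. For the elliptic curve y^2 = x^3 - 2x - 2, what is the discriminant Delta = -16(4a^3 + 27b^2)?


Compute each component:
4a^3 = 4*(-2)^3 = 4*(-8) = -32
27b^2 = 27*(-2)^2 = 27*4 = 108
4a^3 + 27b^2 = -32 + 108 = 76
Delta = -16*76 = -1216

-1216


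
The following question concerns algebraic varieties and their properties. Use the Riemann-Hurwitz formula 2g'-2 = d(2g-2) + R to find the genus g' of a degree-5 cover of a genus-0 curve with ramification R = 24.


Riemann-Hurwitz formula: 2g' - 2 = d(2g - 2) + R
Given: d = 5, g = 0, R = 24
2g' - 2 = 5*(2*0 - 2) + 24
2g' - 2 = 5*(-2) + 24
2g' - 2 = -10 + 24 = 14
2g' = 16
g' = 8

8


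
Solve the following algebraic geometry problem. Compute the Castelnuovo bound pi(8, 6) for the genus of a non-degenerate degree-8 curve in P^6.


Castelnuovo's bound: write d - 1 = m(r-1) + epsilon with 0 <= epsilon < r-1.
d - 1 = 8 - 1 = 7
r - 1 = 6 - 1 = 5
7 = 1*5 + 2, so m = 1, epsilon = 2
pi(d, r) = m(m-1)(r-1)/2 + m*epsilon
= 1*0*5/2 + 1*2
= 0/2 + 2
= 0 + 2 = 2

2


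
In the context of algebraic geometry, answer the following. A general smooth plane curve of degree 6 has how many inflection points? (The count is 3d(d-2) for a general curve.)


For a general smooth plane curve C of degree d, the inflection points are
the intersection of C with its Hessian curve, which has degree 3(d-2).
By Bezout, the total intersection number is d * 3(d-2) = 6 * 12 = 72.
For a general curve every flex is ordinary, so each contributes
multiplicity 1 to C·Hess(C), and the number of distinct inflection
points is 3d(d-2).
Inflection points = 3*6*(6-2) = 3*6*4 = 72

72


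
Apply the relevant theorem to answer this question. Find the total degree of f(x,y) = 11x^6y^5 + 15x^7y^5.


Examine each term for its total degree (sum of exponents).
  Term '11x^6y^5' has total degree 6+5 = 11.
  Term '15x^7y^5' has total degree 7+5 = 12.
The maximum total degree among all terms is 12.

12


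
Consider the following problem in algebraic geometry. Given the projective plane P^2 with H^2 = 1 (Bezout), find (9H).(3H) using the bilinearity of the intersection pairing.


Using bilinearity of the intersection pairing on the projective plane P^2:
(aH).(bH) = ab * (H.H)
We have H^2 = 1 (Bezout).
D.E = (9H).(3H) = 9*3*1
= 27*1
= 27

27


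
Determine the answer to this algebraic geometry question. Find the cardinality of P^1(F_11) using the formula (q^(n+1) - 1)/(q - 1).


P^1(F_11) has (q^(n+1) - 1)/(q - 1) points.
= 11^1 + 11^0
= 11 + 1
= 12

12


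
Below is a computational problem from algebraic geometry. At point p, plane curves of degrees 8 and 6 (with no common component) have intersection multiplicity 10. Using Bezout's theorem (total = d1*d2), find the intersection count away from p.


By Bezout's theorem, the total intersection number is d1 * d2.
Total = 8 * 6 = 48
Intersection multiplicity at p = 10
Remaining intersections = 48 - 10 = 38

38


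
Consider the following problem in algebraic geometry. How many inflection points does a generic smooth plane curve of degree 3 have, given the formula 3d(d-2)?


For a general smooth plane curve C of degree d, the inflection points are
the intersection of C with its Hessian curve, which has degree 3(d-2).
By Bezout, the total intersection number is d * 3(d-2) = 3 * 3 = 9.
For a general curve every flex is ordinary, so each contributes
multiplicity 1 to C·Hess(C), and the number of distinct inflection
points is 3d(d-2).
Inflection points = 3*3*(3-2) = 3*3*1 = 9

9
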